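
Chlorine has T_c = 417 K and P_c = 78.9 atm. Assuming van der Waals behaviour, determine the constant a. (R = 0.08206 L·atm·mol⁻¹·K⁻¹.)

From T_c = 8a/(27Rb) and P_c = a/(27b²): a = 27 R² T_c²/(64 P_c).
a = 27×(0.08206)²×(417)²/(64×78.9) = 31615/5049.6 = 6.261 L²·atm/mol²

a ≈ 6.261 L²·atm/mol²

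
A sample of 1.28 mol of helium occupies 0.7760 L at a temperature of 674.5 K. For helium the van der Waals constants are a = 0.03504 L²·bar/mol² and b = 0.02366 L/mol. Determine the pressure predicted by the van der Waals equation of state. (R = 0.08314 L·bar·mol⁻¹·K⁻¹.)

P = nRT/(V − nb) − a n²/V²
nRT/(V − nb) = (1.28)(0.08314)(674.5)/(0.7760 − 1.28×0.02366) = 71.780/0.74572 = 96.256 bar
a n²/V² = (0.03504)(1.28)²/(0.7760)² = 0.095337 bar
P = 96.256 − 0.095337 = 96.16 bar

P ≈ 96.16 bar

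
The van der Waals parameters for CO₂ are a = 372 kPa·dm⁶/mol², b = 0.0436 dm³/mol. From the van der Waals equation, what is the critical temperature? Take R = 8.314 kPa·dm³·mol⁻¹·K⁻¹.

T_c ≈ 304.1 K

For a van der Waals gas, T_c = 8a/(27Rb).
T_c = 8×372/(27×8.314×0.0436) = 2976.0/9.7872 = 304.1 K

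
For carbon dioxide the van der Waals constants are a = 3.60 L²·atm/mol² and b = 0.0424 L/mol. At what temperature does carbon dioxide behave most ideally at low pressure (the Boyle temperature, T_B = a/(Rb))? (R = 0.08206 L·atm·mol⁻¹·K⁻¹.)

For a van der Waals gas the second virial coefficient B₂ = b − a/(RT) vanishes at T_B = a/(Rb).
T_B = 3.60/(0.08206×0.0424) = 3.60/0.0034793 = 1035 K

T_B ≈ 1035 K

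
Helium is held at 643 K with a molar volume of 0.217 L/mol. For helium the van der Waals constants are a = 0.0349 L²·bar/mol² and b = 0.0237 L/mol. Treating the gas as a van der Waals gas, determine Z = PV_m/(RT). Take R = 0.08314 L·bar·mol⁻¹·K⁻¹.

P = RT/(V_m − b) − a/V_m² = (0.08314)(643)/(0.217 − 0.0237) − 0.0349/(0.217)²
  = 53.459/0.19330 − 0.74115 = 276.56 − 0.74115 = 275.82 bar
Z = PV_m/(RT) = (275.82)(0.217)/((0.08314)(643)) = 59.853/53.459 = 1.120

Z ≈ 1.120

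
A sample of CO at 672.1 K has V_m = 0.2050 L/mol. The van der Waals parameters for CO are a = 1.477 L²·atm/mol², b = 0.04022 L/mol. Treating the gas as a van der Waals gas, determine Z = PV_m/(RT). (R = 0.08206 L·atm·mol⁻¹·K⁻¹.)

P = RT/(V_m − b) − a/V_m² = (0.08206)(672.1)/(0.2050 − 0.04022) − 1.477/(0.2050)²
  = 55.153/0.16478 − 35.146 = 334.71 − 35.146 = 299.56 atm
Z = PV_m/(RT) = (299.56)(0.2050)/((0.08206)(672.1)) = 61.410/55.153 = 1.113

Z ≈ 1.113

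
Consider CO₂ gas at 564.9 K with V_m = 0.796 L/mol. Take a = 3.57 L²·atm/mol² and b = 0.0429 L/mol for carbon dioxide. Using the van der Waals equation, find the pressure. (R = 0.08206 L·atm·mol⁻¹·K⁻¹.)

P ≈ 55.92 atm

P = RT/(V_m − b) − a/V_m²
RT/(V_m − b) = (0.08206)(564.9)/(0.796 − 0.0429) = 46.356/0.75310 = 61.554 atm
a/V_m² = 3.57/(0.796)² = 5.6343 atm
P = 61.554 − 5.6343 = 55.92 atm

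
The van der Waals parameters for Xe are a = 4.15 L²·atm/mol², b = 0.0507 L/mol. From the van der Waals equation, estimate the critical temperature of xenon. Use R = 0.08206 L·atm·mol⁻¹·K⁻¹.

T_c ≈ 295.6 K

For a van der Waals gas, T_c = 8a/(27Rb).
T_c = 8×4.15/(27×0.08206×0.0507) = 33.200/0.11233 = 295.6 K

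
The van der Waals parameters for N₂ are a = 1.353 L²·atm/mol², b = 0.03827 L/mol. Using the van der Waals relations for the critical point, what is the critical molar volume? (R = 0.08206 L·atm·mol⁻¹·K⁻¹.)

For a van der Waals gas, V_m,c = 3b.
V_m,c = 3×0.03827 = 0.1148 L/mol

V_m,c ≈ 0.1148 L/mol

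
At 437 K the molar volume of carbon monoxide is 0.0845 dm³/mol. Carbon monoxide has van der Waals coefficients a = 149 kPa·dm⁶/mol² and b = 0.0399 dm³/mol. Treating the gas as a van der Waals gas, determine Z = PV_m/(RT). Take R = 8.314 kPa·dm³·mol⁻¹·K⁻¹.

Z ≈ 1.409

P = RT/(V_m − b) − a/V_m² = (8.314)(437)/(0.0845 − 0.0399) − 149/(0.0845)²
  = 3633.2/0.044600 − 20868 = 81462 − 20868 = 60594 kPa
Z = PV_m/(RT) = (60594)(0.0845)/((8.314)(437)) = 5120.2/3633.2 = 1.409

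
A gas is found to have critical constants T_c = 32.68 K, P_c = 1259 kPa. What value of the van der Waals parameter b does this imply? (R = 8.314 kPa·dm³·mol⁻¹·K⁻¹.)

b ≈ 0.02698 dm³/mol

From T_c = 8a/(27Rb) and P_c = a/(27b²): b = R T_c/(8 P_c).
b = (8.314)(32.68)/(8×1259) = 271.70/10072 = 0.02698 dm³/mol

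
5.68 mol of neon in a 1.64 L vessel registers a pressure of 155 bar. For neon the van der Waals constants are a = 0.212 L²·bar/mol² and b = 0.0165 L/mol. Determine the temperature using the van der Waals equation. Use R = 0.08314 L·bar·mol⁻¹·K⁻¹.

T ≈ 515.9 K

T = (P + a n²/V²)(V − nb)/(nR)
P + a n²/V² = 155 + (0.212)(5.68)²/(1.64)² = 157.54 bar
V − nb = 1.64 − (5.68)(0.0165) = 1.5463 L
T = (157.54)(1.5463)/((5.68)(0.08314)) = 515.9 K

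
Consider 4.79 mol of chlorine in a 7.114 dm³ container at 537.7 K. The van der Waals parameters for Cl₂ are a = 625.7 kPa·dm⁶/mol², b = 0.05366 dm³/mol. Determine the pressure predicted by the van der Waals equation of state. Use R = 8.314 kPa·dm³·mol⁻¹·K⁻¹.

P = nRT/(V − nb) − a n²/V²
nRT/(V − nb) = (4.79)(8.314)(537.7)/(7.114 − 4.79×0.05366) = 21413/6.8570 = 3122.8 kPa
a n²/V² = (625.7)(4.79)²/(7.114)² = 283.67 kPa
P = 3122.8 − 283.67 = 2839 kPa

P ≈ 2839 kPa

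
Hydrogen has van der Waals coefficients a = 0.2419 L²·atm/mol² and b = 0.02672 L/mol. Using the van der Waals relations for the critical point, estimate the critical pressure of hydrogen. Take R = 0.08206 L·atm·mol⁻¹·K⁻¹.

P_c ≈ 12.55 atm

For a van der Waals gas, P_c = a/(27b²).
P_c = 0.2419/(27×(0.02672)²) = 0.2419/0.019277 = 12.55 atm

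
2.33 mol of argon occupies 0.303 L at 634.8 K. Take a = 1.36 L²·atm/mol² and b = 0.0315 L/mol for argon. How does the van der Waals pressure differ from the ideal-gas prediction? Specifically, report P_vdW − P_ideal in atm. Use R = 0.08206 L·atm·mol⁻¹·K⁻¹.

Ideal: P_ideal = nRT/V = (2.33)(0.08206)(634.8)/0.303 = 400.573 atm
vdW: P = nRT/(V − nb) − a n²/V² = 121.374/0.229605 − 7.38330/0.0918090 = 528.621 − 80.4202 = 448.201 atm
ΔP = 448.201 − 400.573 = 47.63 atm

ΔP ≈ 47.63 atm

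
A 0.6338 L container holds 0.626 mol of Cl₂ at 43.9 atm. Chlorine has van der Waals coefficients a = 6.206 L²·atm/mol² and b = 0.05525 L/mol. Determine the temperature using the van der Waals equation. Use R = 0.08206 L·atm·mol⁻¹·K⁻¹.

T ≈ 582.7 K

T = (P + a n²/V²)(V − nb)/(nR)
P + a n²/V² = 43.9 + (6.206)(0.626)²/(0.6338)² = 49.954 atm
V − nb = 0.6338 − (0.626)(0.05525) = 0.59921 L
T = (49.954)(0.59921)/((0.626)(0.08206)) = 582.7 K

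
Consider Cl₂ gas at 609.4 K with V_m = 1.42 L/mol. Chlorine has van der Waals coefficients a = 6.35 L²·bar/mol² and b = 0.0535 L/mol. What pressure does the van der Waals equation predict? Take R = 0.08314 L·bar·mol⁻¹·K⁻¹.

P ≈ 33.93 bar

P = RT/(V_m − b) − a/V_m²
RT/(V_m − b) = (0.08314)(609.4)/(1.42 − 0.0535) = 50.666/1.3665 = 37.077 bar
a/V_m² = 6.35/(1.42)² = 3.1492 bar
P = 37.077 − 3.1492 = 33.93 bar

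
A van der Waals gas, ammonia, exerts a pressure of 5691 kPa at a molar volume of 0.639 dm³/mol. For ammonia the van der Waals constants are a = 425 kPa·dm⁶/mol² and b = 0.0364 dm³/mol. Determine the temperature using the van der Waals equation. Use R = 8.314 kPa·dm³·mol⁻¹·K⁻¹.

T ≈ 487.9 K

T = (P + a/V_m²)(V_m − b)/R
P + a/V_m² = 5691 + 425/(0.639)² = 6731.8 kPa
V_m − b = 0.639 − 0.0364 = 0.60260 dm³/mol
T = (6731.8)(0.60260)/8.314 = 487.9 K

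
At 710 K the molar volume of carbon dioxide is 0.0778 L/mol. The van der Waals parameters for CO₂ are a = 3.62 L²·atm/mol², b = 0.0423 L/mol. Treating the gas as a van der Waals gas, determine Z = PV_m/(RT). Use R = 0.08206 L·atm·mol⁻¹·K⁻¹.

P = RT/(V_m − b) − a/V_m² = (0.08206)(710)/(0.0778 − 0.0423) − 3.62/(0.0778)²
  = 58.263/0.035500 − 598.07 = 1641.2 − 598.07 = 1043.1 atm
Z = PV_m/(RT) = (1043.1)(0.0778)/((0.08206)(710)) = 81.153/58.263 = 1.393

Z ≈ 1.393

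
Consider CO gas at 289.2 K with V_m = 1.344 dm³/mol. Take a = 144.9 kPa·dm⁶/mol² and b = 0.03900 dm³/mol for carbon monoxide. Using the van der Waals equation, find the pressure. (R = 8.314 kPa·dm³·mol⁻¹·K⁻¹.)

P = RT/(V_m − b) − a/V_m²
RT/(V_m − b) = (8.314)(289.2)/(1.344 − 0.03900) = 2404.4/1.3050 = 1842.5 kPa
a/V_m² = 144.9/(1.344)² = 80.218 kPa
P = 1842.5 − 80.218 = 1762 kPa

P ≈ 1762 kPa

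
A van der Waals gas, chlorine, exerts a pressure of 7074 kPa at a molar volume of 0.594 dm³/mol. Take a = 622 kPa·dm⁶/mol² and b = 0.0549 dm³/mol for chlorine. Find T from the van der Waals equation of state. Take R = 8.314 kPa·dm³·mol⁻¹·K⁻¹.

T ≈ 573.0 K

T = (P + a/V_m²)(V_m − b)/R
P + a/V_m² = 7074 + 622/(0.594)² = 8836.9 kPa
V_m − b = 0.594 − 0.0549 = 0.53910 dm³/mol
T = (8836.9)(0.53910)/8.314 = 573.0 K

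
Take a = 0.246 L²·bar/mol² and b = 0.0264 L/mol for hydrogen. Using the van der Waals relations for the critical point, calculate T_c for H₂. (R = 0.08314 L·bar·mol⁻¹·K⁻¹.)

T_c ≈ 33.21 K

For a van der Waals gas, T_c = 8a/(27Rb).
T_c = 8×0.246/(27×0.08314×0.0264) = 1.9680/0.059262 = 33.21 K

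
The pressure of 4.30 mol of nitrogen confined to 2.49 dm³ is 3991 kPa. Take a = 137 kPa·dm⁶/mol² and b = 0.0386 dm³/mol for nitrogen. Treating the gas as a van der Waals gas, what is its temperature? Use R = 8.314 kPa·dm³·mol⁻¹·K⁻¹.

T = (P + a n²/V²)(V − nb)/(nR)
P + a n²/V² = 3991 + (137)(4.30)²/(2.49)² = 4399.6 kPa
V − nb = 2.49 − (4.30)(0.0386) = 2.3240 dm³
T = (4399.6)(2.3240)/((4.30)(8.314)) = 286.0 K

T ≈ 286.0 K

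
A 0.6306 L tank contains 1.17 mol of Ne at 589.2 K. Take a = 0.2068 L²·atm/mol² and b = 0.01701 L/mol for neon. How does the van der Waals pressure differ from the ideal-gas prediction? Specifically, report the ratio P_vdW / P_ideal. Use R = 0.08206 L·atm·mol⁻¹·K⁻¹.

P_vdW / P_ideal ≈ 1.025

Ideal: P_ideal = nRT/V = (1.17)(0.08206)(589.2)/0.6306 = 89.7070 atm
vdW: P = nRT/(V − nb) − a n²/V² = 56.5692/0.610698 − 0.283089/0.397656 = 92.6304 − 0.711894 = 91.9185 atm
Ratio = 91.9185/89.7070 = 1.025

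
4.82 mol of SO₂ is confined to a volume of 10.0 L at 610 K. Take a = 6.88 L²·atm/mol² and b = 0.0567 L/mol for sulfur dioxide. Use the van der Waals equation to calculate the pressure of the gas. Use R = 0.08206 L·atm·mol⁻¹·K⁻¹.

P ≈ 23.21 atm

P = nRT/(V − nb) − a n²/V²
nRT/(V − nb) = (4.82)(0.08206)(610)/(10.0 − 4.82×0.0567) = 241.27/9.7267 = 24.805 atm
a n²/V² = (6.88)(4.82)²/(10.0)² = 1.5984 atm
P = 24.805 − 1.5984 = 23.21 atm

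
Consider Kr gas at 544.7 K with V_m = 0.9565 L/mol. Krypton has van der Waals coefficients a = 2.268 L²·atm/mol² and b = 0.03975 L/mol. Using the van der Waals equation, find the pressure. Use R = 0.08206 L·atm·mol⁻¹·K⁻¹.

P = RT/(V_m − b) − a/V_m²
RT/(V_m − b) = (0.08206)(544.7)/(0.9565 − 0.03975) = 44.698/0.91675 = 48.757 atm
a/V_m² = 2.268/(0.9565)² = 2.4790 atm
P = 48.757 − 2.4790 = 46.28 atm

P ≈ 46.28 atm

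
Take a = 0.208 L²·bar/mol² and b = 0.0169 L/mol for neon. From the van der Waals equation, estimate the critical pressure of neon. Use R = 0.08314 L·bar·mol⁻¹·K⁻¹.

For a van der Waals gas, P_c = a/(27b²).
P_c = 0.208/(27×(0.0169)²) = 0.208/0.0077115 = 26.97 bar

P_c ≈ 26.97 bar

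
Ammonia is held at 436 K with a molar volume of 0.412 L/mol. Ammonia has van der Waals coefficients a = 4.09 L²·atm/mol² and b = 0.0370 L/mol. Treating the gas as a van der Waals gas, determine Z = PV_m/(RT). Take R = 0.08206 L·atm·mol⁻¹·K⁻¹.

P = RT/(V_m − b) − a/V_m² = (0.08206)(436)/(0.412 − 0.0370) − 4.09/(0.412)²
  = 35.778/0.37500 − 24.095 = 95.408 − 24.095 = 71.313 atm
Z = PV_m/(RT) = (71.313)(0.412)/((0.08206)(436)) = 29.381/35.778 = 0.8212

Z ≈ 0.8212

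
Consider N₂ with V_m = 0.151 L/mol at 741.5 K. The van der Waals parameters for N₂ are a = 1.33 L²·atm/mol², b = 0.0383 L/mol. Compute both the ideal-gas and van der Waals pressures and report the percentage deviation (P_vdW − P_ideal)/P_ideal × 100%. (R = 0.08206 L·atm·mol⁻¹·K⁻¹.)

Ideal: P_ideal = RT/V_m = (0.08206)(741.5)/0.151 = 402.964 atm
vdW: P = RT/(V_m − b) − a/V_m² = 60.8475/0.112700 − 1.33/0.0228010 = 539.907 − 58.3308 = 481.576 atm
% deviation = (481.576 − 402.964)/402.964 × 100% = 19.51%

19.51 %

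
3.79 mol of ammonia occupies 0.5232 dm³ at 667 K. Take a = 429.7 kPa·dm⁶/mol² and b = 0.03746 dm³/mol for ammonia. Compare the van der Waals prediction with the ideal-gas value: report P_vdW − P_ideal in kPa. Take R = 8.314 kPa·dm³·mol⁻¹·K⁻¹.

ΔP ≈ -7588 kPa

Ideal: P_ideal = nRT/V = (3.79)(8.314)(667)/0.5232 = 40170.5 kPa
vdW: P = nRT/(V − nb) − a n²/V² = 21017.2/0.381227 − 6172.25/0.273738 = 55130.4 − 22548.0 = 32582.4 kPa
ΔP = 32582.4 − 40170.5 = -7588 kPa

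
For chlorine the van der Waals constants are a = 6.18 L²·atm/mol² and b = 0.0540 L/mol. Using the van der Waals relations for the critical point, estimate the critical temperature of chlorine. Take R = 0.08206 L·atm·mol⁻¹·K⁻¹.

For a van der Waals gas, T_c = 8a/(27Rb).
T_c = 8×6.18/(27×0.08206×0.0540) = 49.440/0.11964 = 413.2 K

T_c ≈ 413.2 K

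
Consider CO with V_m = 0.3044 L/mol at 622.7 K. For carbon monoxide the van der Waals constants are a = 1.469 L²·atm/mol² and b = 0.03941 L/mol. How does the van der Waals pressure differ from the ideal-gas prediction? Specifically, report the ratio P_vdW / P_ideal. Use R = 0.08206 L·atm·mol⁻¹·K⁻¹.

P_vdW / P_ideal ≈ 1.054

Ideal: P_ideal = RT/V_m = (0.08206)(622.7)/0.3044 = 167.867 atm
vdW: P = RT/(V_m − b) − a/V_m² = 51.0988/0.264990 − 1.469/0.0926594 = 192.833 − 15.8538 = 176.979 atm
Ratio = 176.979/167.867 = 1.054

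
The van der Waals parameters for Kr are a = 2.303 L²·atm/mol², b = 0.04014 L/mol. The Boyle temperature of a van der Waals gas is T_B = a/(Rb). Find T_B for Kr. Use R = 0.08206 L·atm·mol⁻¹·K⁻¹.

For a van der Waals gas the second virial coefficient B₂ = b − a/(RT) vanishes at T_B = a/(Rb).
T_B = 2.303/(0.08206×0.04014) = 2.303/0.0032939 = 699.2 K

T_B ≈ 699.2 K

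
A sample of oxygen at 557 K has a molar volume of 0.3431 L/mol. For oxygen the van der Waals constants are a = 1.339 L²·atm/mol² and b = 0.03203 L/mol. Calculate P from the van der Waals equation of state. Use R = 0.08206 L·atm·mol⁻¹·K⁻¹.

P = RT/(V_m − b) − a/V_m²
RT/(V_m − b) = (0.08206)(557)/(0.3431 − 0.03203) = 45.707/0.31107 = 146.93 atm
a/V_m² = 1.339/(0.3431)² = 11.375 atm
P = 146.93 − 11.375 = 135.6 atm

P ≈ 135.6 atm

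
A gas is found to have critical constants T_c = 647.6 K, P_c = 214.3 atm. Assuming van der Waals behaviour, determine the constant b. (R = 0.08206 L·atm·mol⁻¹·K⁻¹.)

From T_c = 8a/(27Rb) and P_c = a/(27b²): b = R T_c/(8 P_c).
b = (0.08206)(647.6)/(8×214.3) = 53.142/1714.4 = 0.03100 L/mol

b ≈ 0.03100 L/mol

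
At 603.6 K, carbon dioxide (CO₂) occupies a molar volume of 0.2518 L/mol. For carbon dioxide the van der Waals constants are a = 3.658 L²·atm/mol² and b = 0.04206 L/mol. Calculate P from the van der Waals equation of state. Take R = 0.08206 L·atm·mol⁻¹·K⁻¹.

P = RT/(V_m − b) − a/V_m²
RT/(V_m − b) = (0.08206)(603.6)/(0.2518 − 0.04206) = 49.531/0.20974 = 236.15 atm
a/V_m² = 3.658/(0.2518)² = 57.694 atm
P = 236.15 − 57.694 = 178.5 atm

P ≈ 178.5 atm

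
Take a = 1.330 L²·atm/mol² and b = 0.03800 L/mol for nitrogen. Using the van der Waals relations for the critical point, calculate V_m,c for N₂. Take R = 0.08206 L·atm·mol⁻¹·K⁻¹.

For a van der Waals gas, V_m,c = 3b.
V_m,c = 3×0.03800 = 0.1140 L/mol

V_m,c ≈ 0.1140 L/mol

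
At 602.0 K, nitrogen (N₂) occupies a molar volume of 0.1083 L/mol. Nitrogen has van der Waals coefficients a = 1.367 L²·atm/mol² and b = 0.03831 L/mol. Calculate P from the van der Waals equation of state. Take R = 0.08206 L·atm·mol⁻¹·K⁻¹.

P ≈ 589.3 atm

P = RT/(V_m − b) − a/V_m²
RT/(V_m − b) = (0.08206)(602.0)/(0.1083 − 0.03831) = 49.400/0.069990 = 705.82 atm
a/V_m² = 1.367/(0.1083)² = 116.55 atm
P = 705.82 − 116.55 = 589.3 atm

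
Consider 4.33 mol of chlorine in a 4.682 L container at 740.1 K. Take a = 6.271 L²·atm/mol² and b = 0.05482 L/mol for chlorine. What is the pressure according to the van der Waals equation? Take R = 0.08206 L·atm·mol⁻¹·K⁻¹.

P = nRT/(V − nb) − a n²/V²
nRT/(V − nb) = (4.33)(0.08206)(740.1)/(4.682 − 4.33×0.05482) = 262.97/4.4446 = 59.166 atm
a n²/V² = (6.271)(4.33)²/(4.682)² = 5.3635 atm
P = 59.166 − 5.3635 = 53.80 atm

P ≈ 53.80 atm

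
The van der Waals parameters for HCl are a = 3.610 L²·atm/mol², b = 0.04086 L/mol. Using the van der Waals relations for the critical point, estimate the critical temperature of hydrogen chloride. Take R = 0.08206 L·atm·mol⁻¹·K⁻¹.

For a van der Waals gas, T_c = 8a/(27Rb).
T_c = 8×3.610/(27×0.08206×0.04086) = 28.880/0.090530 = 319.0 K

T_c ≈ 319.0 K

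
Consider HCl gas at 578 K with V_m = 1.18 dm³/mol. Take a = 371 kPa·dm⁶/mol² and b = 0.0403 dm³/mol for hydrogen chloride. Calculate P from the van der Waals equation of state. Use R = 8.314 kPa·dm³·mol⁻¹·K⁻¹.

P = RT/(V_m − b) − a/V_m²
RT/(V_m − b) = (8.314)(578)/(1.18 − 0.0403) = 4805.5/1.1397 = 4216.5 kPa
a/V_m² = 371/(1.18)² = 266.45 kPa
P = 4216.5 − 266.45 = 3950 kPa

P ≈ 3950 kPa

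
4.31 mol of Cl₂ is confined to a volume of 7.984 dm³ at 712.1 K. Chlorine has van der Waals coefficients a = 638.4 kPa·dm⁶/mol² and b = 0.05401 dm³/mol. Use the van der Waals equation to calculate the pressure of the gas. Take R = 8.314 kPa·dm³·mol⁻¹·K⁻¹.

P ≈ 3106 kPa

P = nRT/(V − nb) − a n²/V²
nRT/(V − nb) = (4.31)(8.314)(712.1)/(7.984 − 4.31×0.05401) = 25517/7.7512 = 3292.0 kPa
a n²/V² = (638.4)(4.31)²/(7.984)² = 186.04 kPa
P = 3292.0 − 186.04 = 3106 kPa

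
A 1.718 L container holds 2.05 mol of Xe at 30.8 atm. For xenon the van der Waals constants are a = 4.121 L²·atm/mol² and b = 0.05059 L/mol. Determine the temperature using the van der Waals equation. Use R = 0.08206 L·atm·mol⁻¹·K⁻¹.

T = (P + a n²/V²)(V − nb)/(nR)
P + a n²/V² = 30.8 + (4.121)(2.05)²/(1.718)² = 36.668 atm
V − nb = 1.718 − (2.05)(0.05059) = 1.6143 L
T = (36.668)(1.6143)/((2.05)(0.08206)) = 351.9 K

T ≈ 351.9 K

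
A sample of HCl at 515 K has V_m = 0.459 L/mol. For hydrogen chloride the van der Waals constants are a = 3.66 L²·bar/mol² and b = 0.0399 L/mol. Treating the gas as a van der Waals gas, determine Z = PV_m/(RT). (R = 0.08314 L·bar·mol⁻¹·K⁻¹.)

P = RT/(V_m − b) − a/V_m² = (0.08314)(515)/(0.459 − 0.0399) − 3.66/(0.459)²
  = 42.817/0.41910 − 17.372 = 102.16 − 17.372 = 84.79 bar
Z = PV_m/(RT) = (84.79)(0.459)/((0.08314)(515)) = 38.919/42.817 = 0.9090

Z ≈ 0.9090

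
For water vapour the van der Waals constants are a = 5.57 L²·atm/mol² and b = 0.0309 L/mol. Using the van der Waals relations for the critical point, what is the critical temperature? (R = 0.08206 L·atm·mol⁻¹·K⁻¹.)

For a van der Waals gas, T_c = 8a/(27Rb).
T_c = 8×5.57/(27×0.08206×0.0309) = 44.560/0.068463 = 650.9 K

T_c ≈ 650.9 K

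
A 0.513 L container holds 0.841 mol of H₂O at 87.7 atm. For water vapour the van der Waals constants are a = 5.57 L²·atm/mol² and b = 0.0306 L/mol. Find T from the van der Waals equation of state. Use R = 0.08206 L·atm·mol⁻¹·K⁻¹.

T ≈ 724.9 K

T = (P + a n²/V²)(V − nb)/(nR)
P + a n²/V² = 87.7 + (5.57)(0.841)²/(0.513)² = 102.67 atm
V − nb = 0.513 − (0.841)(0.0306) = 0.48727 L
T = (102.67)(0.48727)/((0.841)(0.08206)) = 724.9 K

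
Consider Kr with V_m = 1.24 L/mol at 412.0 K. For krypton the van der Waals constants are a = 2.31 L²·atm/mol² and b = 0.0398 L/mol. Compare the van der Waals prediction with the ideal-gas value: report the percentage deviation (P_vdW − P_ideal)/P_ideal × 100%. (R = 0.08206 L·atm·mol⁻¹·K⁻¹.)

Ideal: P_ideal = RT/V_m = (0.08206)(412.0)/1.24 = 27.2651 atm
vdW: P = RT/(V_m − b) − a/V_m² = 33.8087/1.20020 − 2.31/1.53760 = 28.1692 − 1.50234 = 26.6669 atm
% deviation = (26.6669 − 27.2651)/27.2651 × 100% = -2.19%

-2.19 %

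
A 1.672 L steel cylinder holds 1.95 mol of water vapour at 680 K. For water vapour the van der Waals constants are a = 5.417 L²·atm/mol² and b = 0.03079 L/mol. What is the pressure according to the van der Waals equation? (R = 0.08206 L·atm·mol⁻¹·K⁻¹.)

P = nRT/(V − nb) − a n²/V²
nRT/(V − nb) = (1.95)(0.08206)(680)/(1.672 − 1.95×0.03079) = 108.81/1.6120 = 67.500 atm
a n²/V² = (5.417)(1.95)²/(1.672)² = 7.3681 atm
P = 67.500 − 7.3681 = 60.13 atm

P ≈ 60.13 atm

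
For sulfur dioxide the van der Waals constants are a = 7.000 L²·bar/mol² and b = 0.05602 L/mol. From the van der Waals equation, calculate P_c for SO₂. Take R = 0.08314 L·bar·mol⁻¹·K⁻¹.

P_c ≈ 82.61 bar

For a van der Waals gas, P_c = a/(27b²).
P_c = 7.000/(27×(0.05602)²) = 7.000/0.084732 = 82.61 bar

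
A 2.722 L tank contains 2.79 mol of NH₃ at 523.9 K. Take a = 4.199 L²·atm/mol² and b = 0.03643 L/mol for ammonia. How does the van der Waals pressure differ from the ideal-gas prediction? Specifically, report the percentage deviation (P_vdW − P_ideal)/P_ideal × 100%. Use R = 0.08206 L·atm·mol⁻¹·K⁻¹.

Ideal: P_ideal = nRT/V = (2.79)(0.08206)(523.9)/2.722 = 44.0652 atm
vdW: P = nRT/(V − nb) − a n²/V² = 119.946/2.62036 − 32.6854/7.40928 = 45.7746 − 4.41141 = 41.3632 atm
% deviation = (41.3632 − 44.0652)/44.0652 × 100% = -6.13%

-6.13 %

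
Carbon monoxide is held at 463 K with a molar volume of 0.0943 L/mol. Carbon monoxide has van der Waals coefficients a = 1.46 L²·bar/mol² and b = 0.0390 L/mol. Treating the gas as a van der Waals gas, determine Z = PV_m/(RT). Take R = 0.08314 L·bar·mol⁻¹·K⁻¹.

P = RT/(V_m − b) − a/V_m² = (0.08314)(463)/(0.0943 − 0.0390) − 1.46/(0.0943)²
  = 38.494/0.055300 − 164.18 = 696.09 − 164.18 = 531.91 bar
Z = PV_m/(RT) = (531.91)(0.0943)/((0.08314)(463)) = 50.159/38.494 = 1.303

Z ≈ 1.303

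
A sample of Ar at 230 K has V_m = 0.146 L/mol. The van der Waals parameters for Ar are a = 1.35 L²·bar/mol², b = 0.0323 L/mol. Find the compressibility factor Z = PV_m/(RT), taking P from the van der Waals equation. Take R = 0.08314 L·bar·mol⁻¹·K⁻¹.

P = RT/(V_m − b) − a/V_m² = (0.08314)(230)/(0.146 − 0.0323) − 1.35/(0.146)²
  = 19.122/0.11370 − 63.333 = 168.18 − 63.333 = 104.85 bar
Z = PV_m/(RT) = (104.85)(0.146)/((0.08314)(230)) = 15.308/19.122 = 0.8005

Z ≈ 0.8005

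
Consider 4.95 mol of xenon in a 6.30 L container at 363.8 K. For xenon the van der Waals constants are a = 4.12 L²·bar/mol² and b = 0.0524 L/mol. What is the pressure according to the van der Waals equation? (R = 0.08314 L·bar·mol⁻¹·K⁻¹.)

P ≈ 22.24 bar

P = nRT/(V − nb) − a n²/V²
nRT/(V − nb) = (4.95)(0.08314)(363.8)/(6.30 − 4.95×0.0524) = 149.72/6.0406 = 24.786 bar
a n²/V² = (4.12)(4.95)²/(6.30)² = 2.5435 bar
P = 24.786 − 2.5435 = 22.24 bar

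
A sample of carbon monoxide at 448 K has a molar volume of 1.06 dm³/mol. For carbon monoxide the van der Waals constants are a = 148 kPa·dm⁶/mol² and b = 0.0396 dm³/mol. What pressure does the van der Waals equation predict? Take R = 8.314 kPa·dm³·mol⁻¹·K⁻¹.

P ≈ 3518 kPa

P = RT/(V_m − b) − a/V_m²
RT/(V_m − b) = (8.314)(448)/(1.06 − 0.0396) = 3724.7/1.0204 = 3650.2 kPa
a/V_m² = 148/(1.06)² = 131.72 kPa
P = 3650.2 − 131.72 = 3518 kPa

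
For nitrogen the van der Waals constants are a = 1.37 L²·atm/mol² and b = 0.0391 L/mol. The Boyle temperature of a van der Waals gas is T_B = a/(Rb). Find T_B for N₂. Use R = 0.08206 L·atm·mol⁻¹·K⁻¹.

For a van der Waals gas the second virial coefficient B₂ = b − a/(RT) vanishes at T_B = a/(Rb).
T_B = 1.37/(0.08206×0.0391) = 1.37/0.0032085 = 427.0 K

T_B ≈ 427.0 K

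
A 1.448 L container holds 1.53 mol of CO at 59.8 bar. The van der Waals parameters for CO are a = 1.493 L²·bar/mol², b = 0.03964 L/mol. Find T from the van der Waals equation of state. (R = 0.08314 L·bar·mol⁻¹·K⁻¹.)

T = (P + a n²/V²)(V − nb)/(nR)
P + a n²/V² = 59.8 + (1.493)(1.53)²/(1.448)² = 61.467 bar
V − nb = 1.448 − (1.53)(0.03964) = 1.3874 L
T = (61.467)(1.3874)/((1.53)(0.08314)) = 670.4 K

T ≈ 670.4 K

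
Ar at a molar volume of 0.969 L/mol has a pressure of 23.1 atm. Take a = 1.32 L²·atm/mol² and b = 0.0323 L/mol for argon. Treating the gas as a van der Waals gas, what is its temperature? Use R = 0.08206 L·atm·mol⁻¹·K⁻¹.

T = (P + a/V_m²)(V_m − b)/R
P + a/V_m² = 23.1 + 1.32/(0.969)² = 24.506 atm
V_m − b = 0.969 − 0.0323 = 0.93670 L/mol
T = (24.506)(0.93670)/0.08206 = 279.7 K

T ≈ 279.7 K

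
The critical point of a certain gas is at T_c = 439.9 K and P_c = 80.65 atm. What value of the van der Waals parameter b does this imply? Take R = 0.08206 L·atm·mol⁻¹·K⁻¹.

b ≈ 0.05595 L/mol

From T_c = 8a/(27Rb) and P_c = a/(27b²): b = R T_c/(8 P_c).
b = (0.08206)(439.9)/(8×80.65) = 36.098/645.20 = 0.05595 L/mol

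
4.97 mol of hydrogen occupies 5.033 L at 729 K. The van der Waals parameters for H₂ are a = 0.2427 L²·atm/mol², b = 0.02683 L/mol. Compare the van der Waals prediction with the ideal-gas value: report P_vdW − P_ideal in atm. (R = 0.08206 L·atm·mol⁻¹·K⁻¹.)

ΔP ≈ 1.371 atm

Ideal: P_ideal = nRT/V = (4.97)(0.08206)(729)/5.033 = 59.0729 atm
vdW: P = nRT/(V − nb) − a n²/V² = 297.314/4.89965 − 5.99491/25.3311 = 60.6807 − 0.236662 = 60.4440 atm
ΔP = 60.4440 − 59.0729 = 1.371 atm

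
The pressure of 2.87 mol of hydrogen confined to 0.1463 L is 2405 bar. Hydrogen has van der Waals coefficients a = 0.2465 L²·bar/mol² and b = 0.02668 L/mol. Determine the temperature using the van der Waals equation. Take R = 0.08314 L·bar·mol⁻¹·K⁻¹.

T ≈ 730.5 K

T = (P + a n²/V²)(V − nb)/(nR)
P + a n²/V² = 2405 + (0.2465)(2.87)²/(0.1463)² = 2499.9 bar
V − nb = 0.1463 − (2.87)(0.02668) = 0.069728 L
T = (2499.9)(0.069728)/((2.87)(0.08314)) = 730.5 K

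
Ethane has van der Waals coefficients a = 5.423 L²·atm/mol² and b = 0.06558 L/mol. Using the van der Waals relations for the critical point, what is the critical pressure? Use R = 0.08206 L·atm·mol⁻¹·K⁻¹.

P_c ≈ 46.70 atm

For a van der Waals gas, P_c = a/(27b²).
P_c = 5.423/(27×(0.06558)²) = 5.423/0.11612 = 46.70 atm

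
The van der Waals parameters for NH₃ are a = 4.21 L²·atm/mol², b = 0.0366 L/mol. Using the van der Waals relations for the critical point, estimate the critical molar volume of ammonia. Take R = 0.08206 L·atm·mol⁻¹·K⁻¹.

V_m,c ≈ 0.1098 L/mol

For a van der Waals gas, V_m,c = 3b.
V_m,c = 3×0.0366 = 0.1098 L/mol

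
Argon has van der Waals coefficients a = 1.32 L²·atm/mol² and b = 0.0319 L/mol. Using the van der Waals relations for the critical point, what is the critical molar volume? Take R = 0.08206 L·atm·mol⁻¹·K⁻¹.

V_m,c ≈ 0.09570 L/mol

For a van der Waals gas, V_m,c = 3b.
V_m,c = 3×0.0319 = 0.09570 L/mol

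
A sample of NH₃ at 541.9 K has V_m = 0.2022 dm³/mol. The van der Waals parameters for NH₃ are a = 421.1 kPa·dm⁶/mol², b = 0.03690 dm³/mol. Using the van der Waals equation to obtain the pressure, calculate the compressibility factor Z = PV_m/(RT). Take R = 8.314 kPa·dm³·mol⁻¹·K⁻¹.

Z ≈ 0.7610

P = RT/(V_m − b) − a/V_m² = (8.314)(541.9)/(0.2022 − 0.03690) − 421.1/(0.2022)²
  = 4505.4/0.16530 − 10300 = 27256 − 10300 = 16956 kPa
Z = PV_m/(RT) = (16956)(0.2022)/((8.314)(541.9)) = 3428.5/4505.4 = 0.7610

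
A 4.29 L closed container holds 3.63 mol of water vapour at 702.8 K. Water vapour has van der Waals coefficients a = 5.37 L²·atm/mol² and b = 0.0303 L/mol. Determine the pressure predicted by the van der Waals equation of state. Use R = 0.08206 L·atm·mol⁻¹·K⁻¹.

P ≈ 46.24 atm

P = nRT/(V − nb) − a n²/V²
nRT/(V − nb) = (3.63)(0.08206)(702.8)/(4.29 − 3.63×0.0303) = 209.35/4.1800 = 50.084 atm
a n²/V² = (5.37)(3.63)²/(4.29)² = 3.8448 atm
P = 50.084 − 3.8448 = 46.24 atm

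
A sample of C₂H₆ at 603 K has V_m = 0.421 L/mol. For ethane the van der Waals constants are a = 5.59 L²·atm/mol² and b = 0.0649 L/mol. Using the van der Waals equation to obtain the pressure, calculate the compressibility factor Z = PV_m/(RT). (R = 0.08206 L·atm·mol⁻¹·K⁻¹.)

Z ≈ 0.9139

P = RT/(V_m − b) − a/V_m² = (0.08206)(603)/(0.421 − 0.0649) − 5.59/(0.421)²
  = 49.482/0.35610 − 31.539 = 138.96 − 31.539 = 107.42 atm
Z = PV_m/(RT) = (107.42)(0.421)/((0.08206)(603)) = 45.224/49.482 = 0.9139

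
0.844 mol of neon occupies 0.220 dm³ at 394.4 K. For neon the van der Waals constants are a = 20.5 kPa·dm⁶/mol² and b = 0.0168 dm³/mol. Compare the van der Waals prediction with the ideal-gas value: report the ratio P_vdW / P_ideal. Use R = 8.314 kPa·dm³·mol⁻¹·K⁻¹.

Ideal: P_ideal = nRT/V = (0.844)(8.314)(394.4)/0.220 = 12579.6 kPa
vdW: P = nRT/(V − nb) − a n²/V² = 2767.51/0.205821 − 14.6029/0.0484000 = 13446.2 − 301.713 = 13144.5 kPa
Ratio = 13144.5/12579.6 = 1.045

P_vdW / P_ideal ≈ 1.045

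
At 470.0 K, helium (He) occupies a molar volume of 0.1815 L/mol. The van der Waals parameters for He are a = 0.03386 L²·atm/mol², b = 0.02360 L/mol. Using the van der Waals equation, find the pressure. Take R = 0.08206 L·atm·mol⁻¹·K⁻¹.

P ≈ 243.2 atm

P = RT/(V_m − b) − a/V_m²
RT/(V_m − b) = (0.08206)(470.0)/(0.1815 − 0.02360) = 38.568/0.15790 = 244.26 atm
a/V_m² = 0.03386/(0.1815)² = 1.0279 atm
P = 244.26 − 1.0279 = 243.2 atm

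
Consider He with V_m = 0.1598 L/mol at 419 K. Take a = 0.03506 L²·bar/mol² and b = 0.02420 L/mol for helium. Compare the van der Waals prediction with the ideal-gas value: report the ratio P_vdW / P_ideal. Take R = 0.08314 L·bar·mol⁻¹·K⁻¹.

Ideal: P_ideal = RT/V_m = (0.08314)(419)/0.1598 = 217.995 bar
vdW: P = RT/(V_m − b) − a/V_m² = 34.8357/0.135600 − 0.03506/0.0255360 = 256.900 − 1.37296 = 255.527 bar
Ratio = 255.527/217.995 = 1.172

P_vdW / P_ideal ≈ 1.172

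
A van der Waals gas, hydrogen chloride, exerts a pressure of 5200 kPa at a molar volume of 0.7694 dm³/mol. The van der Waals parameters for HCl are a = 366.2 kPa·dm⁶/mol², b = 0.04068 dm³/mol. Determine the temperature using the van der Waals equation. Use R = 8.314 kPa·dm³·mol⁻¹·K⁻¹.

T = (P + a/V_m²)(V_m − b)/R
P + a/V_m² = 5200 + 366.2/(0.7694)² = 5818.6 kPa
V_m − b = 0.7694 − 0.04068 = 0.72872 dm³/mol
T = (5818.6)(0.72872)/8.314 = 510.0 K

T ≈ 510.0 K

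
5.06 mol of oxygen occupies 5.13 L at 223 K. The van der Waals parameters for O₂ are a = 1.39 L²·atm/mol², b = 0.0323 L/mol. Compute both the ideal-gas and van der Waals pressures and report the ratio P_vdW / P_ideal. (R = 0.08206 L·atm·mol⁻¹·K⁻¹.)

P_vdW / P_ideal ≈ 0.9580

Ideal: P_ideal = nRT/V = (5.06)(0.08206)(223)/5.13 = 18.0497 atm
vdW: P = nRT/(V − nb) − a n²/V² = 92.5949/4.96656 − 35.5890/26.3169 = 18.6437 − 1.35232 = 17.2914 atm
Ratio = 17.2914/18.0497 = 0.9580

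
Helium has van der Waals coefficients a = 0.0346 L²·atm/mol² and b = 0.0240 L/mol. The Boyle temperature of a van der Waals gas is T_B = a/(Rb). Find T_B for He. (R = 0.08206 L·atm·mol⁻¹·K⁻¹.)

T_B ≈ 17.57 K

For a van der Waals gas the second virial coefficient B₂ = b − a/(RT) vanishes at T_B = a/(Rb).
T_B = 0.0346/(0.08206×0.0240) = 0.0346/0.0019694 = 17.57 K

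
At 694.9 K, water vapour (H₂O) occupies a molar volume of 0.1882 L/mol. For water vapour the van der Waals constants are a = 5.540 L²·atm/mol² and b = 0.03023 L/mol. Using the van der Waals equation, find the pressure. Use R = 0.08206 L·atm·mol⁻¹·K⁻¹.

P = RT/(V_m − b) − a/V_m²
RT/(V_m − b) = (0.08206)(694.9)/(0.1882 − 0.03023) = 57.023/0.15797 = 360.97 atm
a/V_m² = 5.540/(0.1882)² = 156.41 atm
P = 360.97 − 156.41 = 204.6 atm

P ≈ 204.6 atm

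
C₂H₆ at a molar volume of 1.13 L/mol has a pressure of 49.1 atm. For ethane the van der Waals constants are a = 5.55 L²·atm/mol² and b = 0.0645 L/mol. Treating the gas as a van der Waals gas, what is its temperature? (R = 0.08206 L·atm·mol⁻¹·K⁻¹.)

T ≈ 694.0 K

T = (P + a/V_m²)(V_m − b)/R
P + a/V_m² = 49.1 + 5.55/(1.13)² = 53.446 atm
V_m − b = 1.13 − 0.0645 = 1.0655 L/mol
T = (53.446)(1.0655)/0.08206 = 694.0 K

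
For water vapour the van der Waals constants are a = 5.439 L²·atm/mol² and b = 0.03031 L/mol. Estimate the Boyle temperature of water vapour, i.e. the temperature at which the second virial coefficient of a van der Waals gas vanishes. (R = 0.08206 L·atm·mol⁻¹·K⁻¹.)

T_B ≈ 2187 K

For a van der Waals gas the second virial coefficient B₂ = b − a/(RT) vanishes at T_B = a/(Rb).
T_B = 5.439/(0.08206×0.03031) = 5.439/0.0024872 = 2187 K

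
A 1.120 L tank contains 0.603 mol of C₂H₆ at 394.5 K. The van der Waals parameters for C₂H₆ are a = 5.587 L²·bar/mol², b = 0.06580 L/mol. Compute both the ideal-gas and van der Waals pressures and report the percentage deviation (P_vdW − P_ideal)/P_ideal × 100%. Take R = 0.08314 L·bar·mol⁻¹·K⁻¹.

Ideal: P_ideal = nRT/V = (0.603)(0.08314)(394.5)/1.120 = 17.6586 bar
vdW: P = nRT/(V − nb) − a n²/V² = 19.7776/1.08032 − 2.03148/1.25440 = 18.3072 − 1.61948 = 16.6877 bar
% deviation = (16.6877 − 17.6586)/17.6586 × 100% = -5.50%

-5.50 %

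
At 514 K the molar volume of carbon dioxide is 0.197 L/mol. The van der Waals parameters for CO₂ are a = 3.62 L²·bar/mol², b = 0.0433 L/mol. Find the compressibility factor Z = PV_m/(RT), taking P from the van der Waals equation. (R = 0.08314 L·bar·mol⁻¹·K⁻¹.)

Z ≈ 0.8517

P = RT/(V_m − b) − a/V_m² = (0.08314)(514)/(0.197 − 0.0433) − 3.62/(0.197)²
  = 42.734/0.15370 − 93.277 = 278.04 − 93.277 = 184.76 bar
Z = PV_m/(RT) = (184.76)(0.197)/((0.08314)(514)) = 36.398/42.734 = 0.8517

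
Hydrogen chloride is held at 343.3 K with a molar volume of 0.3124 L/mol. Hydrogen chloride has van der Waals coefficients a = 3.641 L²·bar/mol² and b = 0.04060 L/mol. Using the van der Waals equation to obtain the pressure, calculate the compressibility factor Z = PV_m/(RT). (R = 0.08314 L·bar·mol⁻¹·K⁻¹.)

P = RT/(V_m − b) − a/V_m² = (0.08314)(343.3)/(0.3124 − 0.04060) − 3.641/(0.3124)²
  = 28.542/0.27180 − 37.308 = 105.01 − 37.308 = 67.70 bar
Z = PV_m/(RT) = (67.70)(0.3124)/((0.08314)(343.3)) = 21.149/28.542 = 0.7410

Z ≈ 0.7410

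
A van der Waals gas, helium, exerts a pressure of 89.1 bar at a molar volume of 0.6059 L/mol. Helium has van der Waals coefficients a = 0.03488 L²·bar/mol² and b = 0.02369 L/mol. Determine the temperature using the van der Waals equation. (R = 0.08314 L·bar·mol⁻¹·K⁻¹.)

T ≈ 624.6 K

T = (P + a/V_m²)(V_m − b)/R
P + a/V_m² = 89.1 + 0.03488/(0.6059)² = 89.195 bar
V_m − b = 0.6059 − 0.02369 = 0.58221 L/mol
T = (89.195)(0.58221)/0.08314 = 624.6 K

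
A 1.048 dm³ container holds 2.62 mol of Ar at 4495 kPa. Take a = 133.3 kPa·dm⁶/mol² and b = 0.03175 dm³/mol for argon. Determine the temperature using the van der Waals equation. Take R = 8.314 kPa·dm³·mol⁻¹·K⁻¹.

T ≈ 236.0 K

T = (P + a n²/V²)(V − nb)/(nR)
P + a n²/V² = 4495 + (133.3)(2.62)²/(1.048)² = 5328.1 kPa
V − nb = 1.048 − (2.62)(0.03175) = 0.96482 dm³
T = (5328.1)(0.96482)/((2.62)(8.314)) = 236.0 K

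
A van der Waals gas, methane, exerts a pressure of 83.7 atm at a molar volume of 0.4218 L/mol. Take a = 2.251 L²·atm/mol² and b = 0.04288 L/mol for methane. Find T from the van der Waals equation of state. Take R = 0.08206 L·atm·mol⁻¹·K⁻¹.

T ≈ 444.9 K

T = (P + a/V_m²)(V_m − b)/R
P + a/V_m² = 83.7 + 2.251/(0.4218)² = 96.352 atm
V_m − b = 0.4218 − 0.04288 = 0.37892 L/mol
T = (96.352)(0.37892)/0.08206 = 444.9 K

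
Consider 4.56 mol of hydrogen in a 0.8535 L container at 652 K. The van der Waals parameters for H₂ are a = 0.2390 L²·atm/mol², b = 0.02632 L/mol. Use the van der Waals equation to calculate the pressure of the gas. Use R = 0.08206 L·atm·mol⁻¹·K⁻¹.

P = nRT/(V − nb) − a n²/V²
nRT/(V − nb) = (4.56)(0.08206)(652)/(0.8535 − 4.56×0.02632) = 243.97/0.73348 = 332.62 atm
a n²/V² = (0.2390)(4.56)²/(0.8535)² = 6.8221 atm
P = 332.62 − 6.8221 = 325.8 atm

P ≈ 325.8 atm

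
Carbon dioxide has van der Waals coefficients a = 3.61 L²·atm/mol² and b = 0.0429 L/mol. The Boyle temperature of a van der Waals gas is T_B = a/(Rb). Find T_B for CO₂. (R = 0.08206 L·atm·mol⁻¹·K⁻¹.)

T_B ≈ 1025 K

For a van der Waals gas the second virial coefficient B₂ = b − a/(RT) vanishes at T_B = a/(Rb).
T_B = 3.61/(0.08206×0.0429) = 3.61/0.0035204 = 1025 K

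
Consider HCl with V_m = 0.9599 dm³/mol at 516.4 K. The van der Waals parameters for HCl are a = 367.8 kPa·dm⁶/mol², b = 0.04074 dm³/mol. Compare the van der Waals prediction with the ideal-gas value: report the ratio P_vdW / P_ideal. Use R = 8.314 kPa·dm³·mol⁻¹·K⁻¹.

Ideal: P_ideal = RT/V_m = (8.314)(516.4)/0.9599 = 4472.71 kPa
vdW: P = RT/(V_m − b) − a/V_m² = 4293.35/0.919160 − 367.8/0.921408 = 4670.95 − 399.172 = 4271.78 kPa
Ratio = 4271.78/4472.71 = 0.9551

P_vdW / P_ideal ≈ 0.9551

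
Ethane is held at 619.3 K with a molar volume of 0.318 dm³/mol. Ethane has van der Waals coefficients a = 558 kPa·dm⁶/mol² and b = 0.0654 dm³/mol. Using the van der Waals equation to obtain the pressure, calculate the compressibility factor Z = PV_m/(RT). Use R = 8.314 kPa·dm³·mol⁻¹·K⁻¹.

P = RT/(V_m − b) − a/V_m² = (8.314)(619.3)/(0.318 − 0.0654) − 558/(0.318)²
  = 5148.9/0.25260 − 5518.0 = 20384 − 5518.0 = 14866 kPa
Z = PV_m/(RT) = (14866)(0.318)/((8.314)(619.3)) = 4727.4/5148.9 = 0.9181

Z ≈ 0.9181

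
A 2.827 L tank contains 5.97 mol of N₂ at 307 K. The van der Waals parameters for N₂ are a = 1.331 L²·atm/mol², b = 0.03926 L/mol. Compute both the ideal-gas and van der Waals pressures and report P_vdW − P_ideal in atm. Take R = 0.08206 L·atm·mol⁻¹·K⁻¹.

ΔP ≈ -1.126 atm

Ideal: P_ideal = nRT/V = (5.97)(0.08206)(307)/2.827 = 53.2008 atm
vdW: P = nRT/(V − nb) − a n²/V² = 150.399/2.59262 − 47.4380/7.99193 = 58.0104 − 5.93574 = 52.0747 atm
ΔP = 52.0747 − 53.2008 = -1.126 atm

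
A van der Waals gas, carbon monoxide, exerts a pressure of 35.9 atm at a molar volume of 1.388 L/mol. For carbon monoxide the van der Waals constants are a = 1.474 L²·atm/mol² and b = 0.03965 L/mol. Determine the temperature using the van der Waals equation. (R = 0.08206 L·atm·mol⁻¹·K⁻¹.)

T = (P + a/V_m²)(V_m − b)/R
P + a/V_m² = 35.9 + 1.474/(1.388)² = 36.665 atm
V_m − b = 1.388 − 0.03965 = 1.3484 L/mol
T = (36.665)(1.3484)/0.08206 = 602.5 K

T ≈ 602.5 K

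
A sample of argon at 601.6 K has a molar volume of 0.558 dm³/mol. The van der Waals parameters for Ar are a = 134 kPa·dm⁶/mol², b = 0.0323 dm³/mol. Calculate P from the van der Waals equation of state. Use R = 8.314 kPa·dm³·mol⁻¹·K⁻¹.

P = RT/(V_m − b) − a/V_m²
RT/(V_m − b) = (8.314)(601.6)/(0.558 − 0.0323) = 5001.7/0.52570 = 9514.4 kPa
a/V_m² = 134/(0.558)² = 430.36 kPa
P = 9514.4 − 430.36 = 9084 kPa

P ≈ 9084 kPa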